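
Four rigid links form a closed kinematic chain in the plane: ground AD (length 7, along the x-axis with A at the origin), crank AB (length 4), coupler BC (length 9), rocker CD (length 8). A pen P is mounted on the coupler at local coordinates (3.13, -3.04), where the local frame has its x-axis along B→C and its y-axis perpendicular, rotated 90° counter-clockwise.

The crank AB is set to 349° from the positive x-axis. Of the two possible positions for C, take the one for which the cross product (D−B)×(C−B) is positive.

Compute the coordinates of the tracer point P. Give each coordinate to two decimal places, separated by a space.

7.65 1.52

A=(0,0), D=(7.00,0)
B = A + 4.00·(cos349°, sin349°) = (3.9265, -0.7632)
|BD| = 3.1668
circle(B,9.00) ∩ circle(D,8.00): a=4.2675, h=7.9239
  candidates: C₊=(6.1585,7.9556) cross=25.094; C₋=(9.9779,-7.4251) cross=-25.094
  mode + wants cross > 0 → take C=(6.1585,7.9556) (cross=25.094)
ex = (C−B)/|BC| = (0.2480,0.9688); ey = (-0.9688,0.2480)
P = B + 3.13·ex + -3.04·ey = (7.6478,1.5151)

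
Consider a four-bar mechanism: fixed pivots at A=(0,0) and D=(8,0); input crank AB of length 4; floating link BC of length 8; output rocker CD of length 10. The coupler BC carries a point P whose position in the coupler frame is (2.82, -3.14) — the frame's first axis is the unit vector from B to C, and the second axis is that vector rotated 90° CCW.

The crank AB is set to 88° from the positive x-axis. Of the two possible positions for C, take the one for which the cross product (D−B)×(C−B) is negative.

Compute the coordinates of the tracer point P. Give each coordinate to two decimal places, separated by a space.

-3.43 1.75

A=(0,0), D=(8.00,0)
B = A + 4.00·(cos88°, sin88°) = (0.1396, 3.9976)
|BD| = 8.8185
circle(B,8.00) ∩ circle(D,10.00): a=2.3681, h=7.6415
  candidates: C₊=(5.7144,9.7353) cross=67.387; C₋=(-1.2136,-3.8872) cross=-67.387
  mode - wants cross < 0 → take C=(-1.2136,-3.8872) (cross=-67.387)
ex = (C−B)/|BC| = (-0.1691,-0.9856); ey = (0.9856,-0.1691)
P = B + 2.82·ex + -3.14·ey = (-3.4322,1.7493)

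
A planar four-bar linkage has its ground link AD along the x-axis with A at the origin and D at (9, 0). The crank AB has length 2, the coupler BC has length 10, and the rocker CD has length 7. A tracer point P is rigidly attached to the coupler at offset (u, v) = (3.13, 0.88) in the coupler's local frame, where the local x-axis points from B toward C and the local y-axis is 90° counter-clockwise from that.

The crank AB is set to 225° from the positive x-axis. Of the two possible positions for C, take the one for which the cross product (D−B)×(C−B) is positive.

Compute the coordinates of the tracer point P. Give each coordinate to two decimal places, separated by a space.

0.05 1.49

A=(0,0), D=(9.00,0)
B = A + 2.00·(cos225°, sin225°) = (-1.4142, -1.4142)
|BD| = 10.5098
circle(B,10.00) ∩ circle(D,7.00): a=7.6812, h=6.4031
  candidates: C₊=(5.3355,5.9642) cross=67.295; C₋=(7.0587,-6.7254) cross=-67.295
  mode + wants cross > 0 → take C=(5.3355,5.9642) (cross=67.295)
ex = (C−B)/|BC| = (0.6750,0.7378); ey = (-0.7378,0.6750)
P = B + 3.13·ex + 0.88·ey = (0.0492,1.4892)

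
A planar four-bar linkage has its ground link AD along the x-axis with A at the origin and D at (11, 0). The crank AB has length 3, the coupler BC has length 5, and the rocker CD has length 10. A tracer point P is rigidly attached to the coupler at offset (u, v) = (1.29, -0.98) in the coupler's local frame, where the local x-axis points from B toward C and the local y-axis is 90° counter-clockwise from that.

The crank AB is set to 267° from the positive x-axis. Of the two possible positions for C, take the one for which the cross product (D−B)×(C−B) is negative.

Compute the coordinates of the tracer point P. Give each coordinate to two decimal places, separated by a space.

A=(0,0), D=(11.00,0)
B = A + 3.00·(cos267°, sin267°) = (-0.1570, -2.9959)
|BD| = 11.5522
circle(B,5.00) ∩ circle(D,10.00): a=2.5300, h=4.3127
  candidates: C₊=(1.1680,1.8253) cross=49.821; C₋=(3.4049,-6.5049) cross=-49.821
  mode - wants cross < 0 → take C=(3.4049,-6.5049) (cross=-49.821)
ex = (C−B)/|BC| = (0.7124,-0.7018); ey = (0.7018,0.7124)
P = B + 1.29·ex + -0.98·ey = (0.0742,-4.5993)

0.07 -4.60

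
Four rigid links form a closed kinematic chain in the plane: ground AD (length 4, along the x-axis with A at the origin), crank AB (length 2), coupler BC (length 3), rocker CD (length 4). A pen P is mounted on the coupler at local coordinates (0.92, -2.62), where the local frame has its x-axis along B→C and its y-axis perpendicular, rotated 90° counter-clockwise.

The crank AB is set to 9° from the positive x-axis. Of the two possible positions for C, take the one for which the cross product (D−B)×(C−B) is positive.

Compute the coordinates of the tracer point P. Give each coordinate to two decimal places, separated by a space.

A=(0,0), D=(4.00,0)
B = A + 2.00·(cos9°, sin9°) = (1.9754, 0.3129)
|BD| = 2.0487
circle(B,3.00) ∩ circle(D,4.00): a=-0.6841, h=2.9210
  candidates: C₊=(1.7454,3.3040) cross=5.984; C₋=(0.8532,-2.4693) cross=-5.984
  mode + wants cross > 0 → take C=(1.7454,3.3040) (cross=5.984)
ex = (C−B)/|BC| = (-0.0767,0.9971); ey = (-0.9971,-0.0767)
P = B + 0.92·ex + -2.62·ey = (4.5171,1.4310)

4.52 1.43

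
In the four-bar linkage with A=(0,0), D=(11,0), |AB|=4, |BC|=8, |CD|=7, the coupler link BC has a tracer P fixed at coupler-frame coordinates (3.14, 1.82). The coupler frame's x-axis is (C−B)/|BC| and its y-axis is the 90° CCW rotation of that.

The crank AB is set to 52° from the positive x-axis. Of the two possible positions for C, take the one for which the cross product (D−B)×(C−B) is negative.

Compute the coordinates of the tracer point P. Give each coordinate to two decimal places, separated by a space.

5.32 0.92

A=(0,0), D=(11.00,0)
B = A + 4.00·(cos52°, sin52°) = (2.4626, 3.1520)
|BD| = 9.1006
circle(B,8.00) ∩ circle(D,7.00): a=5.3744, h=5.9258
  candidates: C₊=(9.5569,6.8496) cross=53.929; C₋=(5.4520,-4.2685) cross=-53.929
  mode - wants cross < 0 → take C=(5.4520,-4.2685) (cross=-53.929)
ex = (C−B)/|BC| = (0.3737,-0.9276); ey = (0.9276,0.3737)
P = B + 3.14·ex + 1.82·ey = (5.3241,0.9196)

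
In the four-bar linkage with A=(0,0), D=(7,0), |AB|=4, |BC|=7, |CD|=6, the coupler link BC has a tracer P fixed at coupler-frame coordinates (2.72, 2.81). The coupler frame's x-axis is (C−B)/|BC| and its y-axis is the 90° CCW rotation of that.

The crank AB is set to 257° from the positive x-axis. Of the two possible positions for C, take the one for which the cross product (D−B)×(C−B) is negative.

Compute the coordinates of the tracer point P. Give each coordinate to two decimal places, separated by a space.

A=(0,0), D=(7.00,0)
B = A + 4.00·(cos257°, sin257°) = (-0.8998, -3.8975)
|BD| = 8.8089
circle(B,7.00) ∩ circle(D,6.00): a=5.1424, h=4.7493
  candidates: C₊=(1.6105,2.6369) cross=41.837; C₋=(5.8132,-5.8814) cross=-41.837
  mode - wants cross < 0 → take C=(5.8132,-5.8814) (cross=-41.837)
ex = (C−B)/|BC| = (0.9590,-0.2834); ey = (0.2834,0.9590)
P = B + 2.72·ex + 2.81·ey = (2.5051,-1.9736)

2.51 -1.97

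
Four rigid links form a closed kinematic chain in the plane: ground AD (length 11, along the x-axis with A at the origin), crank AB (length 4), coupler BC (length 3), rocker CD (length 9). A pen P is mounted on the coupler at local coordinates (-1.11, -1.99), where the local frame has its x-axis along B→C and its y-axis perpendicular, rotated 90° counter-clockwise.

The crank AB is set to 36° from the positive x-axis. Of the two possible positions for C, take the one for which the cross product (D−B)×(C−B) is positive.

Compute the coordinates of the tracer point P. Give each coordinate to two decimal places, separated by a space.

A=(0,0), D=(11.00,0)
B = A + 4.00·(cos36°, sin36°) = (3.2361, 2.3511)
|BD| = 8.1121
circle(B,3.00) ∩ circle(D,9.00): a=-0.3817, h=2.9756
  candidates: C₊=(3.7331,5.3097) cross=24.139; C₋=(2.0083,-0.3861) cross=-24.139
  mode + wants cross > 0 → take C=(3.7331,5.3097) (cross=24.139)
ex = (C−B)/|BC| = (0.1657,0.9862); ey = (-0.9862,0.1657)
P = B + -1.11·ex + -1.99·ey = (5.0146,0.9268)

5.01 0.93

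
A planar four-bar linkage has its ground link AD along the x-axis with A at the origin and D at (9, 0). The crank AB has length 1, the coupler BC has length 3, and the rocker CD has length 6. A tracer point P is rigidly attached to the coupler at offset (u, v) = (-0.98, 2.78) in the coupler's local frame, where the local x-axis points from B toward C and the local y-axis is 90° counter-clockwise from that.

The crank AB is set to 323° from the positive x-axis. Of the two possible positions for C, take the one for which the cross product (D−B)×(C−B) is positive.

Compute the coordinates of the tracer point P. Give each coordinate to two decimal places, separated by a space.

-1.71 0.95

A=(0,0), D=(9.00,0)
B = A + 1.00·(cos323°, sin323°) = (0.7986, -0.6018)
|BD| = 8.2234
circle(B,3.00) ∩ circle(D,6.00): a=2.4701, h=1.7026
  candidates: C₊=(3.1375,1.2770) cross=14.001; C₋=(3.3867,-2.1191) cross=-14.001
  mode + wants cross > 0 → take C=(3.1375,1.2770) (cross=14.001)
ex = (C−B)/|BC| = (0.7796,0.6263); ey = (-0.6263,0.7796)
P = B + -0.98·ex + 2.78·ey = (-1.7064,0.9518)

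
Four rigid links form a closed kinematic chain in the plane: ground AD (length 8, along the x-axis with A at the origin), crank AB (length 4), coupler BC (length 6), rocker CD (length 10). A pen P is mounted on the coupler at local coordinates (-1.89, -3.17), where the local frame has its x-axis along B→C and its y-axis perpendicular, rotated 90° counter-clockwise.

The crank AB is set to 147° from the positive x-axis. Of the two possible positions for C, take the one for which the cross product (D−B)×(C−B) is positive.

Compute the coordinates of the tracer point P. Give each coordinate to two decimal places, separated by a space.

-2.20 -1.33

A=(0,0), D=(8.00,0)
B = A + 4.00·(cos147°, sin147°) = (-3.3547, 2.1786)
|BD| = 11.5618
circle(B,6.00) ∩ circle(D,10.00): a=3.0132, h=5.1885
  candidates: C₊=(0.5822,6.7064) cross=59.989; C₋=(-1.3732,-3.4848) cross=-59.989
  mode + wants cross > 0 → take C=(0.5822,6.7064) (cross=59.989)
ex = (C−B)/|BC| = (0.6561,0.7546); ey = (-0.7546,0.6561)
P = B + -1.89·ex + -3.17·ey = (-2.2026,-1.3277)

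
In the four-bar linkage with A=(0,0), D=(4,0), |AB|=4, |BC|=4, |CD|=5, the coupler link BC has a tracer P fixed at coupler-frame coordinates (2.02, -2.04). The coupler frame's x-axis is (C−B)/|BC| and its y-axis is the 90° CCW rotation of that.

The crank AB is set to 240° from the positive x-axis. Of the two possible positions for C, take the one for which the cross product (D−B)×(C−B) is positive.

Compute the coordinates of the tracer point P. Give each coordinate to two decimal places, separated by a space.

0.49 -2.03

A=(0,0), D=(4.00,0)
B = A + 4.00·(cos240°, sin240°) = (-2.0000, -3.4641)
|BD| = 6.9282
circle(B,4.00) ∩ circle(D,5.00): a=2.8146, h=2.8422
  candidates: C₊=(-0.9836,0.4046) cross=19.691; C₋=(1.8586,-4.5182) cross=-19.691
  mode + wants cross > 0 → take C=(-0.9836,0.4046) (cross=19.691)
ex = (C−B)/|BC| = (0.2541,0.9672); ey = (-0.9672,0.2541)
P = B + 2.02·ex + -2.04·ey = (0.4863,-2.0288)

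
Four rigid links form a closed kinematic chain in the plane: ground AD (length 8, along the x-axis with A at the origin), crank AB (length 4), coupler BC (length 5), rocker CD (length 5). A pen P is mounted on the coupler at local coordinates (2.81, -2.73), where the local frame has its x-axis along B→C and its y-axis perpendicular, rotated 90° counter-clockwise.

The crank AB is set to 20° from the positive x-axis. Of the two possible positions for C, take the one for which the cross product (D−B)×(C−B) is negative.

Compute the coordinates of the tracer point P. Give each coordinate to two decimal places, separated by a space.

A=(0,0), D=(8.00,0)
B = A + 4.00·(cos20°, sin20°) = (3.7588, 1.3681)
|BD| = 4.4564
circle(B,5.00) ∩ circle(D,5.00): a=2.2282, h=4.4761
  candidates: C₊=(7.2535,4.9440) cross=19.947; C₋=(4.5053,-3.5759) cross=-19.947
  mode - wants cross < 0 → take C=(4.5053,-3.5759) (cross=-19.947)
ex = (C−B)/|BC| = (0.1493,-0.9888); ey = (0.9888,0.1493)
P = B + 2.81·ex + -2.73·ey = (1.4789,-1.8180)

1.48 -1.82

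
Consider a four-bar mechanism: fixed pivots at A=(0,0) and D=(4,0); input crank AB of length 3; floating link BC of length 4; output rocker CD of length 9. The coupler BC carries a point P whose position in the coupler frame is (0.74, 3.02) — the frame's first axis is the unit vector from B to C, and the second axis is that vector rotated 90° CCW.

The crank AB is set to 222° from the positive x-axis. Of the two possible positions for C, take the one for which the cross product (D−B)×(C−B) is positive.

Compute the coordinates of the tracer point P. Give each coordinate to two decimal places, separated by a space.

A=(0,0), D=(4.00,0)
B = A + 3.00·(cos222°, sin222°) = (-2.2294, -2.0074)
|BD| = 6.5449
circle(B,4.00) ∩ circle(D,9.00): a=-1.6933, h=3.6239
  candidates: C₊=(-4.9526,0.9225) cross=23.718; C₋=(-2.7296,-5.9760) cross=-23.718
  mode + wants cross > 0 → take C=(-4.9526,0.9225) (cross=23.718)
ex = (C−B)/|BC| = (-0.6808,0.7325); ey = (-0.7325,-0.6808)
P = B + 0.74·ex + 3.02·ey = (-4.9453,-3.5213)

-4.95 -3.52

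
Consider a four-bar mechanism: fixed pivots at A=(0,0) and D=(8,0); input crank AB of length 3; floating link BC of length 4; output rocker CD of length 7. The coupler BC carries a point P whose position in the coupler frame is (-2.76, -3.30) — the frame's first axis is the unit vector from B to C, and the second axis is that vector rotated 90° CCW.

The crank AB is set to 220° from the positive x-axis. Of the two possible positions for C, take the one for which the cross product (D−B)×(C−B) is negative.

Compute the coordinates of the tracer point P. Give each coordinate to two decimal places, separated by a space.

-5.73 -4.52

A=(0,0), D=(8.00,0)
B = A + 3.00·(cos220°, sin220°) = (-2.2981, -1.9284)
|BD| = 10.4771
circle(B,4.00) ∩ circle(D,7.00): a=3.6637, h=1.6054
  candidates: C₊=(1.0075,0.3239) cross=16.820; C₋=(1.5985,-2.8320) cross=-16.820
  mode - wants cross < 0 → take C=(1.5985,-2.8320) (cross=-16.820)
ex = (C−B)/|BC| = (0.9741,-0.2259); ey = (0.2259,0.9741)
P = B + -2.76·ex + -3.30·ey = (-5.7323,-4.5195)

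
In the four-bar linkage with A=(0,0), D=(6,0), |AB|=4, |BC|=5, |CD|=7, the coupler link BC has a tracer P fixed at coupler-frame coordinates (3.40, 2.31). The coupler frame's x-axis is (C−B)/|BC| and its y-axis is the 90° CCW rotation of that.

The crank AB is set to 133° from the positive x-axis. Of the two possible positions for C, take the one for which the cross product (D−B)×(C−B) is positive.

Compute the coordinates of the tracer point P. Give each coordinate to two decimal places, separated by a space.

-0.95 6.63

A=(0,0), D=(6.00,0)
B = A + 4.00·(cos133°, sin133°) = (-2.7280, 2.9254)
|BD| = 9.2052
circle(B,5.00) ∩ circle(D,7.00): a=3.2990, h=3.7572
  candidates: C₊=(1.5940,5.4394) cross=34.586; C₋=(-0.7941,-1.6854) cross=-34.586
  mode + wants cross > 0 → take C=(1.5940,5.4394) (cross=34.586)
ex = (C−B)/|BC| = (0.8644,0.5028); ey = (-0.5028,0.8644)
P = B + 3.40·ex + 2.31·ey = (-0.9505,6.6317)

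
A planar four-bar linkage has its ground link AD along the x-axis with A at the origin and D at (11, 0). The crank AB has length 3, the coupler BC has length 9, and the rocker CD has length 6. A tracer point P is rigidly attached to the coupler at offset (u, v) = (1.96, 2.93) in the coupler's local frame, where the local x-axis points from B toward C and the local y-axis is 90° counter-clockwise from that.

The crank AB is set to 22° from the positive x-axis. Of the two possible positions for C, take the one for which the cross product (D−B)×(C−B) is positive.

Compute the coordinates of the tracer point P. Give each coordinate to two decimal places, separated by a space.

2.86 4.65

A=(0,0), D=(11.00,0)
B = A + 3.00·(cos22°, sin22°) = (2.7816, 1.1238)
|BD| = 8.2949
circle(B,9.00) ∩ circle(D,6.00): a=6.8600, h=5.8259
  candidates: C₊=(10.3676,5.9666) cross=48.325; C₋=(8.7890,-5.5778) cross=-48.325
  mode + wants cross > 0 → take C=(10.3676,5.9666) (cross=48.325)
ex = (C−B)/|BC| = (0.8429,0.5381); ey = (-0.5381,0.8429)
P = B + 1.96·ex + 2.93·ey = (2.8570,4.6481)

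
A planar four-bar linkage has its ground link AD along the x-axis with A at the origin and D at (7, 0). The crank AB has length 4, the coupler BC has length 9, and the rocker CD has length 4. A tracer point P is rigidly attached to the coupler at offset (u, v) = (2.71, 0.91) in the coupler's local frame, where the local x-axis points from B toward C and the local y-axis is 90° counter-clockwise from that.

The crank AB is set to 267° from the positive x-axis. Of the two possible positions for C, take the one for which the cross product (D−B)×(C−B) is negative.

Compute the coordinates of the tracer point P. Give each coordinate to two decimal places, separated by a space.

2.46 -2.96

A=(0,0), D=(7.00,0)
B = A + 4.00·(cos267°, sin267°) = (-0.2093, -3.9945)
|BD| = 8.2420
circle(B,9.00) ∩ circle(D,4.00): a=8.0642, h=3.9960
  candidates: C₊=(4.9078,3.4092) cross=32.935; C₋=(8.7812,-3.5815) cross=-32.935
  mode - wants cross < 0 → take C=(8.7812,-3.5815) (cross=-32.935)
ex = (C−B)/|BC| = (0.9989,0.0459); ey = (-0.0459,0.9989)
P = B + 2.71·ex + 0.91·ey = (2.4560,-2.9611)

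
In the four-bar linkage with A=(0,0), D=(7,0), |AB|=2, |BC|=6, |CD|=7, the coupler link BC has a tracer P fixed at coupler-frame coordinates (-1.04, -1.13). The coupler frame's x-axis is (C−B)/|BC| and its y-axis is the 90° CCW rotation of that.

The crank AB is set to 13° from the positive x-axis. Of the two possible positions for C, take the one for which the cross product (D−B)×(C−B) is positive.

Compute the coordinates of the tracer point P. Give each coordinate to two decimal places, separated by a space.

A=(0,0), D=(7.00,0)
B = A + 2.00·(cos13°, sin13°) = (1.9487, 0.4499)
|BD| = 5.0713
circle(B,6.00) ∩ circle(D,7.00): a=1.2539, h=5.8675
  candidates: C₊=(3.7182,6.1830) cross=29.756; C₋=(2.6771,-5.5057) cross=-29.756
  mode + wants cross > 0 → take C=(3.7182,6.1830) (cross=29.756)
ex = (C−B)/|BC| = (0.2949,0.9555); ey = (-0.9555,0.2949)
P = B + -1.04·ex + -1.13·ey = (2.7218,-0.8771)

2.72 -0.88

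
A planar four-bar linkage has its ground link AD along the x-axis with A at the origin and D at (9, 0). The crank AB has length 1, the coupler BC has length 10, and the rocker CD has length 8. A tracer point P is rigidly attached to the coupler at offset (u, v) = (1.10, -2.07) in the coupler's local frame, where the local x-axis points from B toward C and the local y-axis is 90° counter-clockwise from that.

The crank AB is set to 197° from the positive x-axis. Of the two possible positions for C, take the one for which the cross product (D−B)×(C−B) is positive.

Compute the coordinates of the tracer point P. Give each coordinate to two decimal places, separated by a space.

1.33 -0.82

A=(0,0), D=(9.00,0)
B = A + 1.00·(cos197°, sin197°) = (-0.9563, -0.2924)
|BD| = 9.9606
circle(B,10.00) ∩ circle(D,8.00): a=6.7874, h=7.3438
  candidates: C₊=(5.6126,7.2475) cross=73.148; C₋=(6.0438,-7.4337) cross=-73.148
  mode + wants cross > 0 → take C=(5.6126,7.2475) (cross=73.148)
ex = (C−B)/|BC| = (0.6569,0.7540); ey = (-0.7540,0.6569)
P = B + 1.10·ex + -2.07·ey = (1.3270,-0.8228)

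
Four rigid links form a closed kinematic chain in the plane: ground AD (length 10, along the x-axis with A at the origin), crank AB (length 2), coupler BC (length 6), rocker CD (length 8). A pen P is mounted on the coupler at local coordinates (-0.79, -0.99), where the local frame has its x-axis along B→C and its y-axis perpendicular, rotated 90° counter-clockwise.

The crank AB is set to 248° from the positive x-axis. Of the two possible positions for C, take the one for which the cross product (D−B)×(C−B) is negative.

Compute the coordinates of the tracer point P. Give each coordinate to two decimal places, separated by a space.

-1.97 -2.19

A=(0,0), D=(10.00,0)
B = A + 2.00·(cos248°, sin248°) = (-0.7492, -1.8544)
|BD| = 10.9080
circle(B,6.00) ∩ circle(D,8.00): a=4.1705, h=4.3135
  candidates: C₊=(2.6273,3.1054) cross=47.052; C₋=(4.0939,-5.3961) cross=-47.052
  mode - wants cross < 0 → take C=(4.0939,-5.3961) (cross=-47.052)
ex = (C−B)/|BC| = (0.8072,-0.5903); ey = (0.5903,0.8072)
P = B + -0.79·ex + -0.99·ey = (-1.9713,-2.1872)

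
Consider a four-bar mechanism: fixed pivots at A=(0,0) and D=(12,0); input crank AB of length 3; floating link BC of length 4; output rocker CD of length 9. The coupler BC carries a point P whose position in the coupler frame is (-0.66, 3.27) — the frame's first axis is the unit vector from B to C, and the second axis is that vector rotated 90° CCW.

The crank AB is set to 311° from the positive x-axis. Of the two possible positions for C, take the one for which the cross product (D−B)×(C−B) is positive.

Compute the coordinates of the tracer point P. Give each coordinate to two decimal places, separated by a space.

A=(0,0), D=(12.00,0)
B = A + 3.00·(cos311°, sin311°) = (1.9682, -2.2641)
|BD| = 10.2842
circle(B,4.00) ∩ circle(D,9.00): a=1.9819, h=3.4745
  candidates: C₊=(3.1365,1.5615) cross=35.732; C₋=(4.6664,-5.2171) cross=-35.732
  mode + wants cross > 0 → take C=(3.1365,1.5615) (cross=35.732)
ex = (C−B)/|BC| = (0.2921,0.9564); ey = (-0.9564,0.2921)
P = B + -0.66·ex + 3.27·ey = (-1.3520,-1.9403)

-1.35 -1.94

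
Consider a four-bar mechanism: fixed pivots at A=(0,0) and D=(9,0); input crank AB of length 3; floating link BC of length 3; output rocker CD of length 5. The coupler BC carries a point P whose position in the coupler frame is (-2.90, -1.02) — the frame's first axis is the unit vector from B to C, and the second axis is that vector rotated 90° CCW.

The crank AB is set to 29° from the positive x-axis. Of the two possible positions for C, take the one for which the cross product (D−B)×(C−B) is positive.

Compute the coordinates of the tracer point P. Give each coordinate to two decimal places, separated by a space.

A=(0,0), D=(9.00,0)
B = A + 3.00·(cos29°, sin29°) = (2.6239, 1.4544)
|BD| = 6.5399
circle(B,3.00) ∩ circle(D,5.00): a=2.0467, h=2.1934
  candidates: C₊=(5.1071,3.1377) cross=14.345; C₋=(4.1315,-1.1392) cross=-14.345
  mode + wants cross > 0 → take C=(5.1071,3.1377) (cross=14.345)
ex = (C−B)/|BC| = (0.8277,0.5611); ey = (-0.5611,0.8277)
P = B + -2.90·ex + -1.02·ey = (0.7957,-1.0171)

0.80 -1.02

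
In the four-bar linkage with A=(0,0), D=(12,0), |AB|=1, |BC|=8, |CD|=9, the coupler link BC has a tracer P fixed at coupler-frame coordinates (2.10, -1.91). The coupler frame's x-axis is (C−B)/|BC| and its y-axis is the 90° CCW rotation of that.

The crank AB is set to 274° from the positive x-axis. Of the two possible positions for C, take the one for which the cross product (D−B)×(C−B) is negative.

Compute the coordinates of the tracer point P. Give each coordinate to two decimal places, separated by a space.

0.26 -3.83

A=(0,0), D=(12.00,0)
B = A + 1.00·(cos274°, sin274°) = (0.0698, -0.9976)
|BD| = 11.9719
circle(B,8.00) ∩ circle(D,9.00): a=5.2759, h=6.0137
  candidates: C₊=(4.8263,5.4348) cross=71.995; C₋=(5.8284,-6.5507) cross=-71.995
  mode - wants cross < 0 → take C=(5.8284,-6.5507) (cross=-71.995)
ex = (C−B)/|BC| = (0.7198,-0.6941); ey = (0.6941,0.7198)
P = B + 2.10·ex + -1.91·ey = (0.2556,-3.8302)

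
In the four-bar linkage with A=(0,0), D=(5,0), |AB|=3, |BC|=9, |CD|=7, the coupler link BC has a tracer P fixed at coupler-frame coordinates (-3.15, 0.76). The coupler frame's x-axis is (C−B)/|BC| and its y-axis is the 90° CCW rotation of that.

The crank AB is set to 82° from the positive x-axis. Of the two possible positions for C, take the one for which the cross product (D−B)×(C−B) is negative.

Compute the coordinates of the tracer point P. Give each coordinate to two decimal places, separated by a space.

0.84 6.18

A=(0,0), D=(5.00,0)
B = A + 3.00·(cos82°, sin82°) = (0.4175, 2.9708)
|BD| = 5.4612
circle(B,9.00) ∩ circle(D,7.00): a=5.6604, h=6.9972
  candidates: C₊=(8.9734,5.7630) cross=38.213; C₋=(1.3608,-5.9796) cross=-38.213
  mode - wants cross < 0 → take C=(1.3608,-5.9796) (cross=-38.213)
ex = (C−B)/|BC| = (0.1048,-0.9945); ey = (0.9945,0.1048)
P = B + -3.15·ex + 0.76·ey = (0.8432,6.1831)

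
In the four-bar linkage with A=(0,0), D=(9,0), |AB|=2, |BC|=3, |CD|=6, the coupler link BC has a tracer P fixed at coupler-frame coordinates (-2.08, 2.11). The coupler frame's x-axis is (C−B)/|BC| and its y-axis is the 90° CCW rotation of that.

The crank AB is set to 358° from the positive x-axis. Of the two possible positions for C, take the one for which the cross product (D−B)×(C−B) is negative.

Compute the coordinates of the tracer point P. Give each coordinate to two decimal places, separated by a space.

A=(0,0), D=(9.00,0)
B = A + 2.00·(cos358°, sin358°) = (1.9988, -0.0698)
|BD| = 7.0016
circle(B,3.00) ∩ circle(D,6.00): a=1.5726, h=2.5548
  candidates: C₊=(3.5459,2.5005) cross=17.887; C₋=(3.5968,-2.6088) cross=-17.887
  mode - wants cross < 0 → take C=(3.5968,-2.6088) (cross=-17.887)
ex = (C−B)/|BC| = (0.5327,-0.8463); ey = (0.8463,0.5327)
P = B + -2.08·ex + 2.11·ey = (2.6765,2.8145)

2.68 2.81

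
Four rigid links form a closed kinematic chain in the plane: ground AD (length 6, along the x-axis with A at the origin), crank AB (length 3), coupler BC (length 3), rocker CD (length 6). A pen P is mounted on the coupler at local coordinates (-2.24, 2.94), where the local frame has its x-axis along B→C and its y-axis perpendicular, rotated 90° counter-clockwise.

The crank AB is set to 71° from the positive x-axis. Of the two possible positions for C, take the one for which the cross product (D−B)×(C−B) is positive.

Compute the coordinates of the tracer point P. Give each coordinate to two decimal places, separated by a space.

-2.72 3.00

A=(0,0), D=(6.00,0)
B = A + 3.00·(cos71°, sin71°) = (0.9767, 2.8366)
|BD| = 5.7688
circle(B,3.00) ∩ circle(D,6.00): a=0.5443, h=2.9502
  candidates: C₊=(2.9013,5.1379) cross=17.019; C₋=(-0.0000,0.0000) cross=-17.019
  mode + wants cross > 0 → take C=(2.9013,5.1379) (cross=17.019)
ex = (C−B)/|BC| = (0.6415,0.7671); ey = (-0.7671,0.6415)
P = B + -2.24·ex + 2.94·ey = (-2.7156,3.0043)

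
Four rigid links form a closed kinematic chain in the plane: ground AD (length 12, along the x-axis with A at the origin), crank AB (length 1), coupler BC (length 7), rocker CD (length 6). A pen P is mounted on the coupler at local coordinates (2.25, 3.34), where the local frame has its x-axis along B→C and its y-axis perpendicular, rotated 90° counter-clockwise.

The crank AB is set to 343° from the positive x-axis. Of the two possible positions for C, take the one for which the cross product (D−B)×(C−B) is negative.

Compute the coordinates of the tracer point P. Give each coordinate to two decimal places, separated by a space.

A=(0,0), D=(12.00,0)
B = A + 1.00·(cos343°, sin343°) = (0.9563, -0.2924)
|BD| = 11.0476
circle(B,7.00) ∩ circle(D,6.00): a=6.1121, h=3.4120
  candidates: C₊=(6.9760,3.2802) cross=37.694; C₋=(7.1566,-3.5414) cross=-37.694
  mode - wants cross < 0 → take C=(7.1566,-3.5414) (cross=-37.694)
ex = (C−B)/|BC| = (0.8858,-0.4641); ey = (0.4641,0.8858)
P = B + 2.25·ex + 3.34·ey = (4.4995,1.6217)

4.50 1.62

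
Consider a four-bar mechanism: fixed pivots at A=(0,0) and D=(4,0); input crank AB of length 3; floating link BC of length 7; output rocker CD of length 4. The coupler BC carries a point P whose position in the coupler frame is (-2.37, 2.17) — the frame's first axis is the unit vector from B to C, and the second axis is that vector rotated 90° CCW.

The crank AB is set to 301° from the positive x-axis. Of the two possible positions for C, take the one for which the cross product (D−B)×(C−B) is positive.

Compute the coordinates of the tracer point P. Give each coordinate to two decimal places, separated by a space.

A=(0,0), D=(4.00,0)
B = A + 3.00·(cos301°, sin301°) = (1.5451, -2.5715)
|BD| = 3.5551
circle(B,7.00) ∩ circle(D,4.00): a=6.4187, h=2.7928
  candidates: C₊=(3.9572,3.9998) cross=9.929; C₋=(7.9975,0.1428) cross=-9.929
  mode + wants cross > 0 → take C=(3.9572,3.9998) (cross=9.929)
ex = (C−B)/|BC| = (0.3446,0.9388); ey = (-0.9388,0.3446)
P = B + -2.37·ex + 2.17·ey = (-1.3087,-4.0486)

-1.31 -4.05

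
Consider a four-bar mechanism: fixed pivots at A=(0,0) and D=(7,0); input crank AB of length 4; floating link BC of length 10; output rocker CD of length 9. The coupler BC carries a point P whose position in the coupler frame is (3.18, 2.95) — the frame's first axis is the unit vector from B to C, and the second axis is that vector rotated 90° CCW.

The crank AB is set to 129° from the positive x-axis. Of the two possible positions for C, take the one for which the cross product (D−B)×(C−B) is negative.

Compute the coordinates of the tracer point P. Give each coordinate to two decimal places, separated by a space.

A=(0,0), D=(7.00,0)
B = A + 4.00·(cos129°, sin129°) = (-2.5173, 3.1086)
|BD| = 10.0121
circle(B,10.00) ∩ circle(D,9.00): a=5.9549, h=8.0336
  candidates: C₊=(5.6376,8.8963) cross=80.433; C₋=(0.6490,-6.3769) cross=-80.433
  mode - wants cross < 0 → take C=(0.6490,-6.3769) (cross=-80.433)
ex = (C−B)/|BC| = (0.3166,-0.9485); ey = (0.9485,0.3166)
P = B + 3.18·ex + 2.95·ey = (1.2878,1.0263)

1.29 1.03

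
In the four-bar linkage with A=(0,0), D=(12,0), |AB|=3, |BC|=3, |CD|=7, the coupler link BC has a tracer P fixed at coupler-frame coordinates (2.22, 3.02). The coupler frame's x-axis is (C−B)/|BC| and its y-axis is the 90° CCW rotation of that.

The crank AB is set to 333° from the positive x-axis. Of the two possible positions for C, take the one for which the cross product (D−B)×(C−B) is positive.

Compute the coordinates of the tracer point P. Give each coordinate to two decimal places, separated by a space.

2.53 2.38

A=(0,0), D=(12.00,0)
B = A + 3.00·(cos333°, sin333°) = (2.6730, -1.3620)
|BD| = 9.4259
circle(B,3.00) ∩ circle(D,7.00): a=2.5911, h=1.5120
  candidates: C₊=(5.0185,0.5085) cross=14.252; C₋=(5.4554,-2.4837) cross=-14.252
  mode + wants cross > 0 → take C=(5.0185,0.5085) (cross=14.252)
ex = (C−B)/|BC| = (0.7818,0.6235); ey = (-0.6235,0.7818)
P = B + 2.22·ex + 3.02·ey = (2.5257,2.3833)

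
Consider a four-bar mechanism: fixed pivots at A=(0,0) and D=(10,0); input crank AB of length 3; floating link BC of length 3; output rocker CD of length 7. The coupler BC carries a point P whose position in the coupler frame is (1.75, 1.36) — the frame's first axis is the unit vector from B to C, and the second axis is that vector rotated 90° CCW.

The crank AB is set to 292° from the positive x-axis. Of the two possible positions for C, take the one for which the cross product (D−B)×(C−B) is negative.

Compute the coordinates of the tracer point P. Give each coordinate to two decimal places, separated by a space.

3.18 -1.96

A=(0,0), D=(10.00,0)
B = A + 3.00·(cos292°, sin292°) = (1.1238, -2.7816)
|BD| = 9.3018
circle(B,3.00) ∩ circle(D,7.00): a=2.5008, h=1.6571
  candidates: C₊=(3.0146,-0.4524) cross=15.414; C₋=(4.0057,-3.6150) cross=-15.414
  mode - wants cross < 0 → take C=(4.0057,-3.6150) (cross=-15.414)
ex = (C−B)/|BC| = (0.9606,-0.2778); ey = (0.2778,0.9606)
P = B + 1.75·ex + 1.36·ey = (3.1828,-1.9613)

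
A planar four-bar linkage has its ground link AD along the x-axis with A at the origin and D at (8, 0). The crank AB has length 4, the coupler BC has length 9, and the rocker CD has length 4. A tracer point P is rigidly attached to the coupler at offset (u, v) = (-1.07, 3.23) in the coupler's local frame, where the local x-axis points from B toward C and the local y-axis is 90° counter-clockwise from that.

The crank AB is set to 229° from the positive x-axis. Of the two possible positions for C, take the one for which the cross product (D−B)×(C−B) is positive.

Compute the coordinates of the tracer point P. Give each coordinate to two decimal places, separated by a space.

A=(0,0), D=(8.00,0)
B = A + 4.00·(cos229°, sin229°) = (-2.6242, -3.0188)
|BD| = 11.0448
circle(B,9.00) ∩ circle(D,4.00): a=8.4650, h=3.0569
  candidates: C₊=(4.6829,2.2353) cross=33.762; C₋=(6.3539,-3.6456) cross=-33.762
  mode + wants cross > 0 → take C=(4.6829,2.2353) (cross=33.762)
ex = (C−B)/|BC| = (0.8119,0.5838); ey = (-0.5838,0.8119)
P = B + -1.07·ex + 3.23·ey = (-5.3786,-1.0211)

-5.38 -1.02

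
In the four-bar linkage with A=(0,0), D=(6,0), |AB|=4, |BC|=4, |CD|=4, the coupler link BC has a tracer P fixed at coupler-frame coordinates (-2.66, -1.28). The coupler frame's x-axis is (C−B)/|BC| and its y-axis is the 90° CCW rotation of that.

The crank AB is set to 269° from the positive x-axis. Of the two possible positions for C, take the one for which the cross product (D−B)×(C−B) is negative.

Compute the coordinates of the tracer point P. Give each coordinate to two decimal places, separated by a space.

A=(0,0), D=(6.00,0)
B = A + 4.00·(cos269°, sin269°) = (-0.0698, -3.9994)
|BD| = 7.2690
circle(B,4.00) ∩ circle(D,4.00): a=3.6345, h=1.6705
  candidates: C₊=(2.0460,-0.6048) cross=12.143; C₋=(3.8842,-3.3946) cross=-12.143
  mode - wants cross < 0 → take C=(3.8842,-3.3946) (cross=-12.143)
ex = (C−B)/|BC| = (0.9885,0.1512); ey = (-0.1512,0.9885)
P = B + -2.66·ex + -1.28·ey = (-2.5057,-5.6669)

-2.51 -5.67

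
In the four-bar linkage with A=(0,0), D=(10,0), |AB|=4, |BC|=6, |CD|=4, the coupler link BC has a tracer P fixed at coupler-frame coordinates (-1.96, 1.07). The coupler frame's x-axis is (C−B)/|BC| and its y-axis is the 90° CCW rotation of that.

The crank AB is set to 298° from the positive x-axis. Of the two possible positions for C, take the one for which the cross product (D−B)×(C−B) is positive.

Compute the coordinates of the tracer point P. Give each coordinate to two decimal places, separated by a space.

A=(0,0), D=(10.00,0)
B = A + 4.00·(cos298°, sin298°) = (1.8779, -3.5318)
|BD| = 8.8568
circle(B,6.00) ∩ circle(D,4.00): a=5.5575, h=2.2616
  candidates: C₊=(6.0725,0.7583) cross=20.030; C₋=(7.8762,-3.3896) cross=-20.030
  mode + wants cross > 0 → take C=(6.0725,0.7583) (cross=20.030)
ex = (C−B)/|BC| = (0.6991,0.7150); ey = (-0.7150,0.6991)
P = B + -1.96·ex + 1.07·ey = (-0.2574,-4.1852)

-0.26 -4.19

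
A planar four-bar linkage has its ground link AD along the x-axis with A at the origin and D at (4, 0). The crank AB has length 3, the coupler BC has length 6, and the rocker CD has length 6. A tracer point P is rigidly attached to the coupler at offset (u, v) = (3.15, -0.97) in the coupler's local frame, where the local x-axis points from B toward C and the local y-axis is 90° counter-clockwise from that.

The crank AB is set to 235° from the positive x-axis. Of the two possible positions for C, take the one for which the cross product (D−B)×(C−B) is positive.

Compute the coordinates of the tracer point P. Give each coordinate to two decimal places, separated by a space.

A=(0,0), D=(4.00,0)
B = A + 3.00·(cos235°, sin235°) = (-1.7207, -2.4575)
|BD| = 6.2262
circle(B,6.00) ∩ circle(D,6.00): a=3.1131, h=5.1292
  candidates: C₊=(-0.8848,3.4840) cross=31.935; C₋=(3.1641,-5.9415) cross=-31.935
  mode + wants cross > 0 → take C=(-0.8848,3.4840) (cross=31.935)
ex = (C−B)/|BC| = (0.1393,0.9902); ey = (-0.9902,0.1393)
P = B + 3.15·ex + -0.97·ey = (-0.3213,0.5267)

-0.32 0.53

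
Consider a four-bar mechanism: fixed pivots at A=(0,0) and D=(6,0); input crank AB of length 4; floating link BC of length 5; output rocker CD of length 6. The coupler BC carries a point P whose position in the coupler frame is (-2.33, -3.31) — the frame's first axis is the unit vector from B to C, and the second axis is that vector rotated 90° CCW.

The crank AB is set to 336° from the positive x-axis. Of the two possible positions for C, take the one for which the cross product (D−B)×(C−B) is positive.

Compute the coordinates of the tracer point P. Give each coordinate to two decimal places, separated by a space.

7.68 -1.25

A=(0,0), D=(6.00,0)
B = A + 4.00·(cos336°, sin336°) = (3.6542, -1.6269)
|BD| = 2.8548
circle(B,5.00) ∩ circle(D,6.00): a=-0.4992, h=4.9750
  candidates: C₊=(0.4087,2.1766) cross=14.203; C₋=(6.0793,-5.9995) cross=-14.203
  mode + wants cross > 0 → take C=(0.4087,2.1766) (cross=14.203)
ex = (C−B)/|BC| = (-0.6491,0.7607); ey = (-0.7607,-0.6491)
P = B + -2.33·ex + -3.31·ey = (7.6845,-1.2509)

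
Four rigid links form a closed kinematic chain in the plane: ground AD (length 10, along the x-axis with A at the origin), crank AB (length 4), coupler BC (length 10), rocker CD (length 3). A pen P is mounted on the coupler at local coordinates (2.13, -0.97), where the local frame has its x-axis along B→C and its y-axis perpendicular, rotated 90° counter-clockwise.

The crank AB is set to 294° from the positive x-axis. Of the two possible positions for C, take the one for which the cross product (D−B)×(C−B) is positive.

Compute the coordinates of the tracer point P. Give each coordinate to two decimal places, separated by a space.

3.87 -2.99

A=(0,0), D=(10.00,0)
B = A + 4.00·(cos294°, sin294°) = (1.6269, -3.6542)
|BD| = 9.1357
circle(B,10.00) ∩ circle(D,3.00): a=9.5483, h=2.9715
  candidates: C₊=(9.1896,2.8885) cross=27.147; C₋=(11.5667,-2.5584) cross=-27.147
  mode + wants cross > 0 → take C=(9.1896,2.8885) (cross=27.147)
ex = (C−B)/|BC| = (0.7563,0.6543); ey = (-0.6543,0.7563)
P = B + 2.13·ex + -0.97·ey = (3.8724,-2.9942)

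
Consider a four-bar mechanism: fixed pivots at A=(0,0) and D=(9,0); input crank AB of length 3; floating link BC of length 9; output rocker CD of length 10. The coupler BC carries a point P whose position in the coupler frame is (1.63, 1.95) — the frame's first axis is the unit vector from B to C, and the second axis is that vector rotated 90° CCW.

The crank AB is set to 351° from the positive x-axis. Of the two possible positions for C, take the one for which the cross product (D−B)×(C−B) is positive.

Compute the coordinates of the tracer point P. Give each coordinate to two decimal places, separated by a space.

1.16 1.32

A=(0,0), D=(9.00,0)
B = A + 3.00·(cos351°, sin351°) = (2.9631, -0.4693)
|BD| = 6.0551
circle(B,9.00) ∩ circle(D,10.00): a=1.4587, h=8.8810
  candidates: C₊=(3.7290,8.4980) cross=53.776; C₋=(5.1057,-9.2105) cross=-53.776
  mode + wants cross > 0 → take C=(3.7290,8.4980) (cross=53.776)
ex = (C−B)/|BC| = (0.0851,0.9964); ey = (-0.9964,0.0851)
P = B + 1.63·ex + 1.95·ey = (1.1589,1.3207)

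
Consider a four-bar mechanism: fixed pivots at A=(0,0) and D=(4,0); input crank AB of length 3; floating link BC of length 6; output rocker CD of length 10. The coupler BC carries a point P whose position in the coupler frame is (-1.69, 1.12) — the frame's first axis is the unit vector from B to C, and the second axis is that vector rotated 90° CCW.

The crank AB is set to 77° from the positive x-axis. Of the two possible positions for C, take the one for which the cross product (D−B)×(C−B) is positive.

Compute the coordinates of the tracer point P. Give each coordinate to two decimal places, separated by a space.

A=(0,0), D=(4.00,0)
B = A + 3.00·(cos77°, sin77°) = (0.6749, 2.9231)
|BD| = 4.4273
circle(B,6.00) ∩ circle(D,10.00): a=-5.0142, h=3.2951
  candidates: C₊=(-0.9155,8.7085) cross=14.589; C₋=(-5.2667,3.7589) cross=-14.589
  mode + wants cross > 0 → take C=(-0.9155,8.7085) (cross=14.589)
ex = (C−B)/|BC| = (-0.2651,0.9642); ey = (-0.9642,-0.2651)
P = B + -1.69·ex + 1.12·ey = (0.0429,0.9967)

0.04 1.00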